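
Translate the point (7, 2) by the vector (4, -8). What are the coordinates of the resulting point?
(11, -6)

Translation by (4, -8):
x' = 7 + 4 = 11
y' = 2 + -8 = -6
Homogeneous matrix: [[1, 0, 4], [0, 1, -8], [0, 0, 1]]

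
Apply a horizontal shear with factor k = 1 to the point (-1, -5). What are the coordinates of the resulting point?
(-6, -5)

Shear matrix for horizontal shear with factor k = 1:
[[1, 1], [0, 1]]
Result: (-1, -5) → (-6, -5)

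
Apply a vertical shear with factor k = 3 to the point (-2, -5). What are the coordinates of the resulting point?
(-2, -11)

Shear matrix for vertical shear with factor k = 3:
[[1, 0], [3, 1]]
Result: (-2, -5) → (-2, -11)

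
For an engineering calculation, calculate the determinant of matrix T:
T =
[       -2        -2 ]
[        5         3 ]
det(T) = 4

For a 2×2 matrix [[a, b], [c, d]], det = a*d - b*c.
det(T) = (-2)*(3) - (-2)*(5) = -6 + 10 = 4.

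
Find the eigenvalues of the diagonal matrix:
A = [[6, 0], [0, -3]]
λ₁ = 6, λ₂ = -3

The characteristic polynomial of A is det(A - λI) = (6 - λ)(-3 - λ) = 0.
The roots are λ = 6 and λ = -3, so the eigenvalues are the diagonal entries.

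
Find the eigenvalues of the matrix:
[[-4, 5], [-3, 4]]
λ = -1 and λ = 1

Characteristic equation: det(A - λI) = 0
λ² - (trace)λ + (det) = 0
λ² - (0)λ + (-1) = 0
λ² - 0λ - 1 = 0
Solving: λ = -1, 1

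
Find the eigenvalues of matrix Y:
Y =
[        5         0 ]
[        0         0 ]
λ = 0, 5

Solve det(Y - λI) = 0. For a 2×2 matrix the characteristic equation is λ² - (trace)λ + det = 0.
trace(Y) = a + d = 5 + 0 = 5.
det(Y) = a*d - b*c = (5)*(0) - (0)*(0) = 0 - 0 = 0.
Characteristic equation: λ² - (5)λ + (0) = 0.
Discriminant = (5)² - 4*(0) = 25 - 0 = 25.
λ = (5 ± √25) / 2 = (5 ± 5) / 2 = 0, 5.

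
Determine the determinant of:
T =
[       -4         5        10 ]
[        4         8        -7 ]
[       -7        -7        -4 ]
det(T) = 929

Expand along row 0 (cofactor expansion): det(T) = a*(e*i - f*h) - b*(d*i - f*g) + c*(d*h - e*g), where the 3×3 is [[a, b, c], [d, e, f], [g, h, i]].
Minor M_00 = (8)*(-4) - (-7)*(-7) = -32 - 49 = -81.
Minor M_01 = (4)*(-4) - (-7)*(-7) = -16 - 49 = -65.
Minor M_02 = (4)*(-7) - (8)*(-7) = -28 + 56 = 28.
det(T) = (-4)*(-81) - (5)*(-65) + (10)*(28) = 324 + 325 + 280 = 929.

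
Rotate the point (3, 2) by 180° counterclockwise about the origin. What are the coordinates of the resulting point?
(-3, -2)

Rotation matrix R(θ) = [[cos θ, -sin θ], [sin θ, cos θ]]; for θ = 180°:
R = [[-1, 0], [0, -1]]
Result: R × [3, 2]ᵀ = [-1·3 + (0)·2, 0·3 + (-1)·2]ᵀ = (-3, -2)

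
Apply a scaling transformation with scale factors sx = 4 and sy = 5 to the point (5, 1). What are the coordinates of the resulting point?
(20, 5)

Scaling matrix:
[[4, 0], [0, 5]]
Result: (5 × 4, 1 × 5) = (20, 5)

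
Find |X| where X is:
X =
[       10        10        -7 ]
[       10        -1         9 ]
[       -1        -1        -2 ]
det(X) = 297

Expand along row 0 (cofactor expansion): det(X) = a*(e*i - f*h) - b*(d*i - f*g) + c*(d*h - e*g), where the 3×3 is [[a, b, c], [d, e, f], [g, h, i]].
Minor M_00 = (-1)*(-2) - (9)*(-1) = 2 + 9 = 11.
Minor M_01 = (10)*(-2) - (9)*(-1) = -20 + 9 = -11.
Minor M_02 = (10)*(-1) - (-1)*(-1) = -10 - 1 = -11.
det(X) = (10)*(11) - (10)*(-11) + (-7)*(-11) = 110 + 110 + 77 = 297.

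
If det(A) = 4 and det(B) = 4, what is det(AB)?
16

Use the multiplicative property of determinants: det(AB) = det(A)*det(B).
det(AB) = (4)*(4) = 16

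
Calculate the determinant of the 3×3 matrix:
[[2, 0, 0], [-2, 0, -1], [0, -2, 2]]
-4

Expansion along first row:
det = 2·det([[0,-1],[-2,2]]) - 0·det([[-2,-1],[0,2]]) + 0·det([[-2,0],[0,-2]])
    = 2·(0·2 - -1·-2) - 0·(-2·2 - -1·0) + 0·(-2·-2 - 0·0)
    = 2·-2 - 0·-4 + 0·4
    = -4 + 0 + 0 = -4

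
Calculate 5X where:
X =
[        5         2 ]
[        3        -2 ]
5X =
[       25        10 ]
[       15       -10 ]

Scalar multiplication is elementwise: (5X)[i][j] = 5 * X[i][j].
  (5X)[0][0] = 5 * (5) = 25
  (5X)[0][1] = 5 * (2) = 10
  (5X)[1][0] = 5 * (3) = 15
  (5X)[1][1] = 5 * (-2) = -10
5X =
[       25        10 ]
[       15       -10 ]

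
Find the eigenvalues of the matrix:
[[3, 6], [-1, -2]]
λ = 0 and λ = 1

Characteristic equation: det(A - λI) = 0
λ² - (trace)λ + (det) = 0
λ² - (1)λ + (0) = 0
λ² - 1λ + 0 = 0
Solving: λ = 0, 1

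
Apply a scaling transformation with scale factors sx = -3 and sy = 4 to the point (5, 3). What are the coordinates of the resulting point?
(-15, 12)

Scaling matrix:
[[-3, 0], [0, 4]]
Result: (5 × -3, 3 × 4) = (-15, 12)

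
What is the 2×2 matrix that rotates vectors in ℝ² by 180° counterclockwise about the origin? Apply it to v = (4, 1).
R = [[-1, 0], [0, -1]]; R·v = (-4, -1)

A counterclockwise rotation by angle θ in ℝ² has matrix R(θ) = [[cos θ, -sin θ], [sin θ, cos θ]].
For θ = 180°: cos θ = -1, sin θ = 0.
R(180°) = [[-1, 0], [0, -1]].
R·v = [-1·4 + (0)·1, 0·4 + -1·1] = (-4, -1).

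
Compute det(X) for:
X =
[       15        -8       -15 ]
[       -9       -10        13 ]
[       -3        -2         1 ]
det(X) = 660

Expand along row 0 (cofactor expansion): det(X) = a*(e*i - f*h) - b*(d*i - f*g) + c*(d*h - e*g), where the 3×3 is [[a, b, c], [d, e, f], [g, h, i]].
Minor M_00 = (-10)*(1) - (13)*(-2) = -10 + 26 = 16.
Minor M_01 = (-9)*(1) - (13)*(-3) = -9 + 39 = 30.
Minor M_02 = (-9)*(-2) - (-10)*(-3) = 18 - 30 = -12.
det(X) = (15)*(16) - (-8)*(30) + (-15)*(-12) = 240 + 240 + 180 = 660.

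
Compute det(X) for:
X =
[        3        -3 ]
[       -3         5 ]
det(X) = 6

For a 2×2 matrix [[a, b], [c, d]], det = a*d - b*c.
det(X) = (3)*(5) - (-3)*(-3) = 15 - 9 = 6.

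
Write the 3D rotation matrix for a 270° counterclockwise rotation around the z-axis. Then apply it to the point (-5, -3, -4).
R = [[0, 1, 0], [-1, 0, 0], [0, 0, 1]]; R·(-5, -3, -4) = (-3, 5, -4)

Rotation matrix for 270° around z-axis:
cos(270°) = 0, sin(270°) = -1
R = [[0, 1, 0], [-1, 0, 0], [0, 0, 1]]
Apply to (-5, -3, -4): R·[-5, -3, -4]ᵀ = (-3, 5, -4)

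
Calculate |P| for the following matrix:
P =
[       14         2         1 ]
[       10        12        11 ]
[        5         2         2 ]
det(P) = 58

Expand along row 0 (cofactor expansion): det(P) = a*(e*i - f*h) - b*(d*i - f*g) + c*(d*h - e*g), where the 3×3 is [[a, b, c], [d, e, f], [g, h, i]].
Minor M_00 = (12)*(2) - (11)*(2) = 24 - 22 = 2.
Minor M_01 = (10)*(2) - (11)*(5) = 20 - 55 = -35.
Minor M_02 = (10)*(2) - (12)*(5) = 20 - 60 = -40.
det(P) = (14)*(2) - (2)*(-35) + (1)*(-40) = 28 + 70 - 40 = 58.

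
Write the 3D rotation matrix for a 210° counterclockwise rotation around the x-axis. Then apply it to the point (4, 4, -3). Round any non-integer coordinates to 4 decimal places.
R = [[1, 0, 0], [0, -√3/2, 1/2], [0, -1/2, -√3/2]]; R·(4, 4, -3) = (4.0000, -4.9641, 0.5981)

Rotation matrix for 210° around x-axis:
cos(210°) = -√3/2, sin(210°) = -1/2
R = [[1, 0, 0], [0, -√3/2, 1/2], [0, -1/2, -√3/2]]
Apply to (4, 4, -3): R·[4, 4, -3]ᵀ = (4.0000, -4.9641, 0.5981)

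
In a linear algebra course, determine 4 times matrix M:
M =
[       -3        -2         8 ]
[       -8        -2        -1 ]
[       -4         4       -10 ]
4M =
[      -12        -8        32 ]
[      -32        -8        -4 ]
[      -16        16       -40 ]

Scalar multiplication is elementwise: (4M)[i][j] = 4 * M[i][j].
  (4M)[0][0] = 4 * (-3) = -12
  (4M)[0][1] = 4 * (-2) = -8
  (4M)[0][2] = 4 * (8) = 32
  (4M)[1][0] = 4 * (-8) = -32
  (4M)[1][1] = 4 * (-2) = -8
  (4M)[1][2] = 4 * (-1) = -4
  (4M)[2][0] = 4 * (-4) = -16
  (4M)[2][1] = 4 * (4) = 16
  (4M)[2][2] = 4 * (-10) = -40
4M =
[      -12        -8        32 ]
[      -32        -8        -4 ]
[      -16        16       -40 ]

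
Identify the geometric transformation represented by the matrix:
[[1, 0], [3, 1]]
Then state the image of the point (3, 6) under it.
vertical shear with factor 3; image of (3, 6) is (3, 15)

The matrix [[1, 0], [k, 1]] sends (x, y) to (x, 3x + y), leaving the x-coordinate fixed: a vertical shear.
The matrix [[1, 0], [3, 1]] represents: vertical shear with factor 3.
Applying it to (3, 6): [1·3 + 0·6, 3·3 + 1·6] = (3, 15).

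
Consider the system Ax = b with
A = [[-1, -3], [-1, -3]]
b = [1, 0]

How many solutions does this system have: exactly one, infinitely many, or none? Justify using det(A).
No solution

det(A) = (-1)*(-3) - (-3)*(-1) = 0, so A is singular.
The column space of A is span(column 1) = span([-1, -1]).
b = [1, 0] is not a scalar multiple of column 1, so b ∉ column space and the system is inconsistent — no solution.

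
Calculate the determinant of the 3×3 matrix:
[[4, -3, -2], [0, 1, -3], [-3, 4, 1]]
19

Expansion along first row:
det = 4·det([[1,-3],[4,1]]) - -3·det([[0,-3],[-3,1]]) + -2·det([[0,1],[-3,4]])
    = 4·(1·1 - -3·4) - -3·(0·1 - -3·-3) + -2·(0·4 - 1·-3)
    = 4·13 - -3·-9 + -2·3
    = 52 + -27 + -6 = 19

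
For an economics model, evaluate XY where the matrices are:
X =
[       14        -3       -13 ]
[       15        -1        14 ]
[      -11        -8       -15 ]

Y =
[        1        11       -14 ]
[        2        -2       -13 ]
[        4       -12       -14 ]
XY =
[      -44       316        25 ]
[       69        -1      -393 ]
[      -87        75       468 ]

Matrix multiplication: (XY)[i][j] = sum over k of X[i][k] * Y[k][j].
  (XY)[0][0] = (14)*(1) + (-3)*(2) + (-13)*(4) = -44
  (XY)[0][1] = (14)*(11) + (-3)*(-2) + (-13)*(-12) = 316
  (XY)[0][2] = (14)*(-14) + (-3)*(-13) + (-13)*(-14) = 25
  (XY)[1][0] = (15)*(1) + (-1)*(2) + (14)*(4) = 69
  (XY)[1][1] = (15)*(11) + (-1)*(-2) + (14)*(-12) = -1
  (XY)[1][2] = (15)*(-14) + (-1)*(-13) + (14)*(-14) = -393
  (XY)[2][0] = (-11)*(1) + (-8)*(2) + (-15)*(4) = -87
  (XY)[2][1] = (-11)*(11) + (-8)*(-2) + (-15)*(-12) = 75
  (XY)[2][2] = (-11)*(-14) + (-8)*(-13) + (-15)*(-14) = 468
XY =
[      -44       316        25 ]
[       69        -1      -393 ]
[      -87        75       468 ]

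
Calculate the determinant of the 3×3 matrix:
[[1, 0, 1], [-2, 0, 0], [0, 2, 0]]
-4

Expansion along first row:
det = 1·det([[0,0],[2,0]]) - 0·det([[-2,0],[0,0]]) + 1·det([[-2,0],[0,2]])
    = 1·(0·0 - 0·2) - 0·(-2·0 - 0·0) + 1·(-2·2 - 0·0)
    = 1·0 - 0·0 + 1·-4
    = 0 + 0 + -4 = -4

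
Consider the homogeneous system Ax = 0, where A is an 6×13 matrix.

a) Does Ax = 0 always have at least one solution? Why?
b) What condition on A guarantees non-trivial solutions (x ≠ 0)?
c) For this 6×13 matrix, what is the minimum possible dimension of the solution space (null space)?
a) Yes, x = 0 is always a solution. b) When A has linearly dependent columns (rank < n). c) Minimum nullity = 7.

a) x = 0 satisfies A·0 = 0, so the zero vector is always a solution.
b) Non-trivial solutions exist iff the columns of A are linearly dependent, equivalently rank(A) < n (the number of columns).
c) By rank-nullity, rank(A) + nullity(A) = n = 13. Since A has only 6 rows, rank(A) ≤ 6, so nullity(A) ≥ 13 - 6 = 7.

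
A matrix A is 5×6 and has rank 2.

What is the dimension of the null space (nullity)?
4

The rank-nullity theorem for an m×n matrix states:
rank(A) + nullity(A) = n (the number of columns).
Here n = 6 and rank(A) = 2, so nullity(A) = 6 - 2 = 4.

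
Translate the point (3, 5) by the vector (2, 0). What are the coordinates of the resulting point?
(5, 5)

Translation by (2, 0):
x' = 3 + 2 = 5
y' = 5 + 0 = 5
Homogeneous matrix: [[1, 0, 2], [0, 1, 0], [0, 0, 1]]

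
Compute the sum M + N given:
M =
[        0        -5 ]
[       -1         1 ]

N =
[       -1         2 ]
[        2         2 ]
M + N =
[       -1        -3 ]
[        1         3 ]

Matrix addition is elementwise: (M+N)[i][j] = M[i][j] + N[i][j].
  (M+N)[0][0] = (0) + (-1) = -1
  (M+N)[0][1] = (-5) + (2) = -3
  (M+N)[1][0] = (-1) + (2) = 1
  (M+N)[1][1] = (1) + (2) = 3
M + N =
[       -1        -3 ]
[        1         3 ]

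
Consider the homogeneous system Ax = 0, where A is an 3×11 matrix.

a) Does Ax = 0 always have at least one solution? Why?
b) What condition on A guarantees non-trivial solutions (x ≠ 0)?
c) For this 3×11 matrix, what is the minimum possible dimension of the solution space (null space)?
a) Yes, x = 0 is always a solution. b) When A has linearly dependent columns (rank < n). c) Minimum nullity = 8.

a) x = 0 satisfies A·0 = 0, so the zero vector is always a solution.
b) Non-trivial solutions exist iff the columns of A are linearly dependent, equivalently rank(A) < n (the number of columns).
c) By rank-nullity, rank(A) + nullity(A) = n = 11. Since A has only 3 rows, rank(A) ≤ 3, so nullity(A) ≥ 11 - 3 = 8.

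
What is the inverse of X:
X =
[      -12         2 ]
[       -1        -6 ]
det(X) = 74
X⁻¹ =
[    -3/37     -1/37 ]
[     1/74     -6/37 ]

For a 2×2 matrix X = [[a, b], [c, d]] with det(X) ≠ 0, X⁻¹ = (1/det(X)) * [[d, -b], [-c, a]].
det(X) = (-12)*(-6) - (2)*(-1) = 72 + 2 = 74.
X⁻¹ = (1/74) * [[-6, -2], [1, -12]].
Dividing each entry by 74 and reducing:
X⁻¹ =
[    -3/37     -1/37 ]
[     1/74     -6/37 ]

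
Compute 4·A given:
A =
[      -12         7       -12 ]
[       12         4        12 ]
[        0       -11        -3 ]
4A =
[      -48        28       -48 ]
[       48        16        48 ]
[        0       -44       -12 ]

Scalar multiplication is elementwise: (4A)[i][j] = 4 * A[i][j].
  (4A)[0][0] = 4 * (-12) = -48
  (4A)[0][1] = 4 * (7) = 28
  (4A)[0][2] = 4 * (-12) = -48
  (4A)[1][0] = 4 * (12) = 48
  (4A)[1][1] = 4 * (4) = 16
  (4A)[1][2] = 4 * (12) = 48
  (4A)[2][0] = 4 * (0) = 0
  (4A)[2][1] = 4 * (-11) = -44
  (4A)[2][2] = 4 * (-3) = -12
4A =
[      -48        28       -48 ]
[       48        16        48 ]
[        0       -44       -12 ]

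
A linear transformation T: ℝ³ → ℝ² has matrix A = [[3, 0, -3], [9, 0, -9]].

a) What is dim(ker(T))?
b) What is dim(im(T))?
dim(ker) = 2, dim(im) = 1

Observe that row 2 = 3 × row 1 (so the rows are linearly dependent).
Thus rank(A) = 1 (only one linearly independent row).
dim(im(T)) = rank(A) = 1.
By the rank-nullity theorem applied to T: ℝ³ → ℝ², rank(A) + nullity(A) = 3 (the domain dimension), so dim(ker(T)) = 3 - 1 = 2.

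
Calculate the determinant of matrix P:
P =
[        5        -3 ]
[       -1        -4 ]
det(P) = -23

For a 2×2 matrix [[a, b], [c, d]], det = a*d - b*c.
det(P) = (5)*(-4) - (-3)*(-1) = -20 - 3 = -23.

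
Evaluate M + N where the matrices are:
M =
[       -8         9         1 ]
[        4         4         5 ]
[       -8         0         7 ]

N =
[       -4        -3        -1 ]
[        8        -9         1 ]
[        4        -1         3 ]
M + N =
[      -12         6         0 ]
[       12        -5         6 ]
[       -4        -1        10 ]

Matrix addition is elementwise: (M+N)[i][j] = M[i][j] + N[i][j].
  (M+N)[0][0] = (-8) + (-4) = -12
  (M+N)[0][1] = (9) + (-3) = 6
  (M+N)[0][2] = (1) + (-1) = 0
  (M+N)[1][0] = (4) + (8) = 12
  (M+N)[1][1] = (4) + (-9) = -5
  (M+N)[1][2] = (5) + (1) = 6
  (M+N)[2][0] = (-8) + (4) = -4
  (M+N)[2][1] = (0) + (-1) = -1
  (M+N)[2][2] = (7) + (3) = 10
M + N =
[      -12         6         0 ]
[       12        -5         6 ]
[       -4        -1        10 ]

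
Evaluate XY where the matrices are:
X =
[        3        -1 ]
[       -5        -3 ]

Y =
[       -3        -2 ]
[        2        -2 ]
XY =
[      -11        -4 ]
[        9        16 ]

Matrix multiplication: (XY)[i][j] = sum over k of X[i][k] * Y[k][j].
  (XY)[0][0] = (3)*(-3) + (-1)*(2) = -11
  (XY)[0][1] = (3)*(-2) + (-1)*(-2) = -4
  (XY)[1][0] = (-5)*(-3) + (-3)*(2) = 9
  (XY)[1][1] = (-5)*(-2) + (-3)*(-2) = 16
XY =
[      -11        -4 ]
[        9        16 ]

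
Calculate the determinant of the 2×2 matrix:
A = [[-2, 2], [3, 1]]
-8

For A = [[a, b], [c, d]], det(A) = a*d - b*c.
det(A) = (-2)*(1) - (2)*(3) = -2 - 6 = -8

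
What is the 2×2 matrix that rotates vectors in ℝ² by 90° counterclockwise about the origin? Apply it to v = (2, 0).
R = [[0, -1], [1, 0]]; R·v = (0, 2)

A counterclockwise rotation by angle θ in ℝ² has matrix R(θ) = [[cos θ, -sin θ], [sin θ, cos θ]].
For θ = 90°: cos θ = 0, sin θ = 1.
R(90°) = [[0, -1], [1, 0]].
R·v = [0·2 + (-1)·0, 1·2 + 0·0] = (0, 2).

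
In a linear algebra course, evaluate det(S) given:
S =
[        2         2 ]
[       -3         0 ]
det(S) = 6

For a 2×2 matrix [[a, b], [c, d]], det = a*d - b*c.
det(S) = (2)*(0) - (2)*(-3) = 0 + 6 = 6.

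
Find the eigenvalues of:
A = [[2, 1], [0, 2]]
λ = 2, 2

Solve det(A - λI) = 0. For a 2×2 matrix this is λ² - (trace)λ + det = 0.
trace(A) = 2 + 2 = 4.
det(A) = (2)*(2) - (1)*(0) = 4 - 0 = 4.
Characteristic equation: λ² - (4)λ + (4) = 0.
Discriminant: (4)² - 4*(4) = 16 - 16 = 0.
Roots: λ = (4 ± √0) / 2 = 2, 2.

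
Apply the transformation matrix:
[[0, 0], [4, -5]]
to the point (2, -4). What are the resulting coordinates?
(0, 28)

Matrix multiplication:
[[0, 0], [4, -5]] × [2, -4]ᵀ
= [0×2 + 0×-4, 4×2 + -5×-4]ᵀ
= [0.0000, 28.0000]ᵀ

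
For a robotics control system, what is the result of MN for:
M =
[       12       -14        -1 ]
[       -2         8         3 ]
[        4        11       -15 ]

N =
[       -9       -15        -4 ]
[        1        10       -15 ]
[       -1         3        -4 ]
MN =
[     -121      -323       166 ]
[       23       119      -124 ]
[      -10         5      -121 ]

Matrix multiplication: (MN)[i][j] = sum over k of M[i][k] * N[k][j].
  (MN)[0][0] = (12)*(-9) + (-14)*(1) + (-1)*(-1) = -121
  (MN)[0][1] = (12)*(-15) + (-14)*(10) + (-1)*(3) = -323
  (MN)[0][2] = (12)*(-4) + (-14)*(-15) + (-1)*(-4) = 166
  (MN)[1][0] = (-2)*(-9) + (8)*(1) + (3)*(-1) = 23
  (MN)[1][1] = (-2)*(-15) + (8)*(10) + (3)*(3) = 119
  (MN)[1][2] = (-2)*(-4) + (8)*(-15) + (3)*(-4) = -124
  (MN)[2][0] = (4)*(-9) + (11)*(1) + (-15)*(-1) = -10
  (MN)[2][1] = (4)*(-15) + (11)*(10) + (-15)*(3) = 5
  (MN)[2][2] = (4)*(-4) + (11)*(-15) + (-15)*(-4) = -121
MN =
[     -121      -323       166 ]
[       23       119      -124 ]
[      -10         5      -121 ]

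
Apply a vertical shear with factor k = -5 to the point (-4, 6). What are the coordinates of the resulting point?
(-4, 26)

Shear matrix for vertical shear with factor k = -5:
[[1, 0], [-5, 1]]
Result: (-4, 6) → (-4, 26)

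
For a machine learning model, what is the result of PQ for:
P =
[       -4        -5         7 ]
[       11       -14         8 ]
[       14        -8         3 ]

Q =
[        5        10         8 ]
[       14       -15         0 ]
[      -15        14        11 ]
PQ =
[     -195       133        45 ]
[     -261       432       176 ]
[      -87       302       145 ]

Matrix multiplication: (PQ)[i][j] = sum over k of P[i][k] * Q[k][j].
  (PQ)[0][0] = (-4)*(5) + (-5)*(14) + (7)*(-15) = -195
  (PQ)[0][1] = (-4)*(10) + (-5)*(-15) + (7)*(14) = 133
  (PQ)[0][2] = (-4)*(8) + (-5)*(0) + (7)*(11) = 45
  (PQ)[1][0] = (11)*(5) + (-14)*(14) + (8)*(-15) = -261
  (PQ)[1][1] = (11)*(10) + (-14)*(-15) + (8)*(14) = 432
  (PQ)[1][2] = (11)*(8) + (-14)*(0) + (8)*(11) = 176
  (PQ)[2][0] = (14)*(5) + (-8)*(14) + (3)*(-15) = -87
  (PQ)[2][1] = (14)*(10) + (-8)*(-15) + (3)*(14) = 302
  (PQ)[2][2] = (14)*(8) + (-8)*(0) + (3)*(11) = 145
PQ =
[     -195       133        45 ]
[     -261       432       176 ]
[      -87       302       145 ]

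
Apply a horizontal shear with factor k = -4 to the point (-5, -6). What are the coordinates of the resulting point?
(19, -6)

Shear matrix for horizontal shear with factor k = -4:
[[1, -4], [0, 1]]
Result: (-5, -6) → (19, -6)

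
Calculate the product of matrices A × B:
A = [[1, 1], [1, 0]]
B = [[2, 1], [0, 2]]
[[2, 3], [2, 1]]

Matrix multiplication:
C[0][0] = 1×2 + 1×0 = 2
C[0][1] = 1×1 + 1×2 = 3
C[1][0] = 1×2 + 0×0 = 2
C[1][1] = 1×1 + 0×2 = 1
Result: [[2, 3], [2, 1]]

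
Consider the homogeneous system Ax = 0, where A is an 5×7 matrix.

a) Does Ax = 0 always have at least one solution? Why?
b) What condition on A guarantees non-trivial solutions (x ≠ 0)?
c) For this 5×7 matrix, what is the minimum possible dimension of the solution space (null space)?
a) Yes, x = 0 is always a solution. b) When A has linearly dependent columns (rank < n). c) Minimum nullity = 2.

a) x = 0 satisfies A·0 = 0, so the zero vector is always a solution.
b) Non-trivial solutions exist iff the columns of A are linearly dependent, equivalently rank(A) < n (the number of columns).
c) By rank-nullity, rank(A) + nullity(A) = n = 7. Since A has only 5 rows, rank(A) ≤ 5, so nullity(A) ≥ 7 - 5 = 2.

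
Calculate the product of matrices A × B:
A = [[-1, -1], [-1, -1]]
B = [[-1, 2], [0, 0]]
[[1, -2], [1, -2]]

Matrix multiplication:
C[0][0] = -1×-1 + -1×0 = 1
C[0][1] = -1×2 + -1×0 = -2
C[1][0] = -1×-1 + -1×0 = 1
C[1][1] = -1×2 + -1×0 = -2
Result: [[1, -2], [1, -2]]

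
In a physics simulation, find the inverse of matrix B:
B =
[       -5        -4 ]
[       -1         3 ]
det(B) = -19
B⁻¹ =
[    -3/19     -4/19 ]
[    -1/19      5/19 ]

For a 2×2 matrix B = [[a, b], [c, d]] with det(B) ≠ 0, B⁻¹ = (1/det(B)) * [[d, -b], [-c, a]].
det(B) = (-5)*(3) - (-4)*(-1) = -15 - 4 = -19.
B⁻¹ = (1/-19) * [[3, 4], [1, -5]].
Dividing each entry by -19 and reducing:
B⁻¹ =
[    -3/19     -4/19 ]
[    -1/19      5/19 ]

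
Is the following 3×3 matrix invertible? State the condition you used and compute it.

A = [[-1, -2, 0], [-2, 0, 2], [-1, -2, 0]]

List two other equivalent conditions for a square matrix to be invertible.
No, not invertible; det(A) = 0 (two rows are equal, so the rows are linearly dependent). Equivalent conditions (failing for this A): rank(A) < 3; Ax = 0 has non-trivial solutions; 0 is an eigenvalue; the columns are linearly dependent.

To check invertibility, compute det(A).
In this matrix, row 0 and the last row are identical, so one row is a scalar multiple of another and the rows are linearly dependent.
A matrix with linearly dependent rows has det = 0 and is not invertible.
Equivalent failed conditions:
- rank(A) < 3.
- Ax = 0 has non-trivial solutions.
- 0 is an eigenvalue.
- The columns are linearly dependent.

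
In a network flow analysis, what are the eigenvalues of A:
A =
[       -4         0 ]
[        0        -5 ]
λ = -5, -4

Solve det(A - λI) = 0. For a 2×2 matrix the characteristic equation is λ² - (trace)λ + det = 0.
trace(A) = a + d = -4 - 5 = -9.
det(A) = a*d - b*c = (-4)*(-5) - (0)*(0) = 20 - 0 = 20.
Characteristic equation: λ² - (-9)λ + (20) = 0.
Discriminant = (-9)² - 4*(20) = 81 - 80 = 1.
λ = (-9 ± √1) / 2 = (-9 ± 1) / 2 = -5, -4.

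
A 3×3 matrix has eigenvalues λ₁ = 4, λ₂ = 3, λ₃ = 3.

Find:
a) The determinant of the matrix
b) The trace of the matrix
det = 36, trace = 10

Two standard eigenvalue identities:
- det(A) equals the product of the eigenvalues (counted with multiplicity).
- trace(A) equals the sum of the eigenvalues.
det(A) = (4)*(3)*(3) = 36.
trace(A) = 4 + 3 + 3 = 10.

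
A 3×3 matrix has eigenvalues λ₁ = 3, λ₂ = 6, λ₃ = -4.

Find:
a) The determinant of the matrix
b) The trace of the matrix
det = -72, trace = 5

Two standard eigenvalue identities:
- det(A) equals the product of the eigenvalues (counted with multiplicity).
- trace(A) equals the sum of the eigenvalues.
det(A) = (3)*(6)*(-4) = -72.
trace(A) = 3 + 6 - 4 = 5.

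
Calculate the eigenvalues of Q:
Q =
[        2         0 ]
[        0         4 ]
λ = 2, 4

Solve det(Q - λI) = 0. For a 2×2 matrix the characteristic equation is λ² - (trace)λ + det = 0.
trace(Q) = a + d = 2 + 4 = 6.
det(Q) = a*d - b*c = (2)*(4) - (0)*(0) = 8 - 0 = 8.
Characteristic equation: λ² - (6)λ + (8) = 0.
Discriminant = (6)² - 4*(8) = 36 - 32 = 4.
λ = (6 ± √4) / 2 = (6 ± 2) / 2 = 2, 4.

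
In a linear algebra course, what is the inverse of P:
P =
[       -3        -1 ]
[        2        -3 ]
det(P) = 11
P⁻¹ =
[    -3/11      1/11 ]
[    -2/11     -3/11 ]

For a 2×2 matrix P = [[a, b], [c, d]] with det(P) ≠ 0, P⁻¹ = (1/det(P)) * [[d, -b], [-c, a]].
det(P) = (-3)*(-3) - (-1)*(2) = 9 + 2 = 11.
P⁻¹ = (1/11) * [[-3, 1], [-2, -3]].
Dividing each entry by 11 and reducing:
P⁻¹ =
[    -3/11      1/11 ]
[    -2/11     -3/11 ]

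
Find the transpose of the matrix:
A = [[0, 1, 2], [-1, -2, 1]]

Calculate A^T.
[[0, -1], [1, -2], [2, 1]]

The transpose sends entry (i,j) to (j,i); rows become columns.
Row 0 of A: [0, 1, 2] -> column 0 of A^T.
Row 1 of A: [-1, -2, 1] -> column 1 of A^T.
A^T = [[0, -1], [1, -2], [2, 1]]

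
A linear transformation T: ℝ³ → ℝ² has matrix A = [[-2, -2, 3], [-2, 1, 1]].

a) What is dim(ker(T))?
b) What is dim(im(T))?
dim(ker) = 1, dim(im) = 2

The two rows are not scalar multiples of one another (no single k satisfies row 2 = k × row 1), so they are linearly independent.
Thus rank(A) = 2.
dim(im(T)) = rank(A) = 2.
By the rank-nullity theorem applied to T: ℝ³ → ℝ², rank(A) + nullity(A) = 3 (the domain dimension), so dim(ker(T)) = 3 - 2 = 1.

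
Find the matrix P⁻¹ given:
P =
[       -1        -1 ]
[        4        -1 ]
det(P) = 5
P⁻¹ =
[     -1/5       1/5 ]
[     -4/5      -1/5 ]

For a 2×2 matrix P = [[a, b], [c, d]] with det(P) ≠ 0, P⁻¹ = (1/det(P)) * [[d, -b], [-c, a]].
det(P) = (-1)*(-1) - (-1)*(4) = 1 + 4 = 5.
P⁻¹ = (1/5) * [[-1, 1], [-4, -1]].
Dividing each entry by 5 and reducing:
P⁻¹ =
[     -1/5       1/5 ]
[     -4/5      -1/5 ]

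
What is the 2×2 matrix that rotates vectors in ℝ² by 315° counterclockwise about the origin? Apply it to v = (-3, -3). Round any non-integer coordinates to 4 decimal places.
R = [[√2/2, √2/2], [-√2/2, √2/2]]; R·v = (-4.2426, 0.0000)

A counterclockwise rotation by angle θ in ℝ² has matrix R(θ) = [[cos θ, -sin θ], [sin θ, cos θ]].
For θ = 315°: cos θ = √2/2, sin θ = -√2/2.
R(315°) = [[√2/2, √2/2], [-√2/2, √2/2]].
R·v = [√2/2·-3 + (√2/2)·-3, -√2/2·-3 + √2/2·-3] = (-4.2426, 0.0000).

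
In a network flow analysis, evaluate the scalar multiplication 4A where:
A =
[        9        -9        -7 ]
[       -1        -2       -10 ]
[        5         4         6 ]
4A =
[       36       -36       -28 ]
[       -4        -8       -40 ]
[       20        16        24 ]

Scalar multiplication is elementwise: (4A)[i][j] = 4 * A[i][j].
  (4A)[0][0] = 4 * (9) = 36
  (4A)[0][1] = 4 * (-9) = -36
  (4A)[0][2] = 4 * (-7) = -28
  (4A)[1][0] = 4 * (-1) = -4
  (4A)[1][1] = 4 * (-2) = -8
  (4A)[1][2] = 4 * (-10) = -40
  (4A)[2][0] = 4 * (5) = 20
  (4A)[2][1] = 4 * (4) = 16
  (4A)[2][2] = 4 * (6) = 24
4A =
[       36       -36       -28 ]
[       -4        -8       -40 ]
[       20        16        24 ]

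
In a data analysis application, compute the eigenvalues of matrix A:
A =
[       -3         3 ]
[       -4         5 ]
λ = -1, 3

Solve det(A - λI) = 0. For a 2×2 matrix the characteristic equation is λ² - (trace)λ + det = 0.
trace(A) = a + d = -3 + 5 = 2.
det(A) = a*d - b*c = (-3)*(5) - (3)*(-4) = -15 + 12 = -3.
Characteristic equation: λ² - (2)λ + (-3) = 0.
Discriminant = (2)² - 4*(-3) = 4 + 12 = 16.
λ = (2 ± √16) / 2 = (2 ± 4) / 2 = -1, 3.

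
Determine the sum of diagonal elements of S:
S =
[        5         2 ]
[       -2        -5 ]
tr(S) = 5 - 5 = 0

The trace of a square matrix is the sum of its diagonal entries.
Diagonal entries of S: S[0][0] = 5, S[1][1] = -5.
tr(S) = 5 - 5 = 0.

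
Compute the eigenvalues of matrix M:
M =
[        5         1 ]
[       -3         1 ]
λ = 2, 4

Solve det(M - λI) = 0. For a 2×2 matrix the characteristic equation is λ² - (trace)λ + det = 0.
trace(M) = a + d = 5 + 1 = 6.
det(M) = a*d - b*c = (5)*(1) - (1)*(-3) = 5 + 3 = 8.
Characteristic equation: λ² - (6)λ + (8) = 0.
Discriminant = (6)² - 4*(8) = 36 - 32 = 4.
λ = (6 ± √4) / 2 = (6 ± 2) / 2 = 2, 4.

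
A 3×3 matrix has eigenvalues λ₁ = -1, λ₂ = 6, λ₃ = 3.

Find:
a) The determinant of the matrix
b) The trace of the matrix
det = -18, trace = 8

Two standard eigenvalue identities:
- det(A) equals the product of the eigenvalues (counted with multiplicity).
- trace(A) equals the sum of the eigenvalues.
det(A) = (-1)*(6)*(3) = -18.
trace(A) = -1 + 6 + 3 = 8.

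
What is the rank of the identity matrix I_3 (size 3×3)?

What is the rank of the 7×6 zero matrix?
rank(I_3) = 3, rank(0) = 0

The identity I_3 has 3 columns that are the standard basis vectors e_1, …, e_3. These are linearly independent, so all 3 columns are pivots and rank(I_3) = 3.
The 7×6 zero matrix has every entry zero, so every row is the zero row and there are no pivots; rank(0) = 0.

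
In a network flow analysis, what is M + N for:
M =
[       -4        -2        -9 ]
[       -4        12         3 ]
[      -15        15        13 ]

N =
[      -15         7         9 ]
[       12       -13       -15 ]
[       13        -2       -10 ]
M + N =
[      -19         5         0 ]
[        8        -1       -12 ]
[       -2        13         3 ]

Matrix addition is elementwise: (M+N)[i][j] = M[i][j] + N[i][j].
  (M+N)[0][0] = (-4) + (-15) = -19
  (M+N)[0][1] = (-2) + (7) = 5
  (M+N)[0][2] = (-9) + (9) = 0
  (M+N)[1][0] = (-4) + (12) = 8
  (M+N)[1][1] = (12) + (-13) = -1
  (M+N)[1][2] = (3) + (-15) = -12
  (M+N)[2][0] = (-15) + (13) = -2
  (M+N)[2][1] = (15) + (-2) = 13
  (M+N)[2][2] = (13) + (-10) = 3
M + N =
[      -19         5         0 ]
[        8        -1       -12 ]
[       -2        13         3 ]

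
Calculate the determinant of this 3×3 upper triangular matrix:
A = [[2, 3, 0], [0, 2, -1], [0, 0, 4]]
16

The determinant of a triangular matrix is the product of its diagonal entries (the off-diagonal entries above the diagonal do not affect it).
det(A) = (2) * (2) * (4) = 16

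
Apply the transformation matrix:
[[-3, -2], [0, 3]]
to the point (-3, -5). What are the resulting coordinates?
(19, -15)

Matrix multiplication:
[[-3, -2], [0, 3]] × [-3, -5]ᵀ
= [-3×-3 + -2×-5, 0×-3 + 3×-5]ᵀ
= [19.0000, -15.0000]ᵀ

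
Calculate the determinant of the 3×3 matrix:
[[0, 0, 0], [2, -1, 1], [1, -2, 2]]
0

Expansion along first row:
det = 0·det([[-1,1],[-2,2]]) - 0·det([[2,1],[1,2]]) + 0·det([[2,-1],[1,-2]])
    = 0·(-1·2 - 1·-2) - 0·(2·2 - 1·1) + 0·(2·-2 - -1·1)
    = 0·0 - 0·3 + 0·-3
    = 0 + 0 + 0 = 0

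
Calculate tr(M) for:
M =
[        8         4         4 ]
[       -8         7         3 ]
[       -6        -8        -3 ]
tr(M) = 8 + 7 - 3 = 12

The trace of a square matrix is the sum of its diagonal entries.
Diagonal entries of M: M[0][0] = 8, M[1][1] = 7, M[2][2] = -3.
tr(M) = 8 + 7 - 3 = 12.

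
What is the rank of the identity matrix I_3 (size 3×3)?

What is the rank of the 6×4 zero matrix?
rank(I_3) = 3, rank(0) = 0

The identity I_3 has 3 columns that are the standard basis vectors e_1, …, e_3. These are linearly independent, so all 3 columns are pivots and rank(I_3) = 3.
The 6×4 zero matrix has every entry zero, so every row is the zero row and there are no pivots; rank(0) = 0.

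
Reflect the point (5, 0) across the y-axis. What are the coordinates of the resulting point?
(-5, 0)

Reflection across y-axis: (5, 0) → (-5, 0)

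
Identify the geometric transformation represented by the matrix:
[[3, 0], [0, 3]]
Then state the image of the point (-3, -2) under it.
uniform scaling by factor 3; image of (-3, -2) is (-9, -6)

This is a diagonal matrix with equal entries 3, so it scales both axes by the same factor 3.
The matrix [[3, 0], [0, 3]] represents: uniform scaling by factor 3.
Applying it to (-3, -2): [3·-3 + 0·-2, 0·-3 + 3·-2] = (-9, -6).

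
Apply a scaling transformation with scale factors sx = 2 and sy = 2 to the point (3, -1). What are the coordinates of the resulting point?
(6, -2)

Scaling matrix:
[[2, 0], [0, 2]]
Result: (3 × 2, -1 × 2) = (6, -2)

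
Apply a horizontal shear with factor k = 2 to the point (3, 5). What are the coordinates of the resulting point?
(13, 5)

Shear matrix for horizontal shear with factor k = 2:
[[1, 2], [0, 1]]
Result: (3, 5) → (13, 5)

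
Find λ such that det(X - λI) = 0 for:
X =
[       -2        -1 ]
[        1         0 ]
λ = -1, -1

Solve det(X - λI) = 0. For a 2×2 matrix the characteristic equation is λ² - (trace)λ + det = 0.
trace(X) = a + d = -2 + 0 = -2.
det(X) = a*d - b*c = (-2)*(0) - (-1)*(1) = 0 + 1 = 1.
Characteristic equation: λ² - (-2)λ + (1) = 0.
Discriminant = (-2)² - 4*(1) = 4 - 4 = 0.
λ = (-2 ± √0) / 2 = (-2 ± 0) / 2 = -1, -1.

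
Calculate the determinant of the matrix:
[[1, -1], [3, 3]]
6

For a 2×2 matrix [[a, b], [c, d]], det = ad - bc
det = (1)(3) - (-1)(3) = 3 - -3 = 6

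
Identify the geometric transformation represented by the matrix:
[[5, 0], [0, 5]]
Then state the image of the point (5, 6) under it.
uniform scaling by factor 5; image of (5, 6) is (25, 30)

This is a diagonal matrix with equal entries 5, so it scales both axes by the same factor 5.
The matrix [[5, 0], [0, 5]] represents: uniform scaling by factor 5.
Applying it to (5, 6): [5·5 + 0·6, 0·5 + 5·6] = (25, 30).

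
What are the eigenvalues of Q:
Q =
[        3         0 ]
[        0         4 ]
λ = 3, 4

Solve det(Q - λI) = 0. For a 2×2 matrix the characteristic equation is λ² - (trace)λ + det = 0.
trace(Q) = a + d = 3 + 4 = 7.
det(Q) = a*d - b*c = (3)*(4) - (0)*(0) = 12 - 0 = 12.
Characteristic equation: λ² - (7)λ + (12) = 0.
Discriminant = (7)² - 4*(12) = 49 - 48 = 1.
λ = (7 ± √1) / 2 = (7 ± 1) / 2 = 3, 4.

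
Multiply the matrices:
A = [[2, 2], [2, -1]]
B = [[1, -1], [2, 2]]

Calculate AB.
[[6, 2], [0, -4]]

Each entry (i,j) of AB = sum over k of A[i][k]*B[k][j].
(AB)[0][0] = (2)*(1) + (2)*(2) = 6
(AB)[0][1] = (2)*(-1) + (2)*(2) = 2
(AB)[1][0] = (2)*(1) + (-1)*(2) = 0
(AB)[1][1] = (2)*(-1) + (-1)*(2) = -4
AB = [[6, 2], [0, -4]]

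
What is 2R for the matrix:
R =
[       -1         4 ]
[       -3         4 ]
2R =
[       -2         8 ]
[       -6         8 ]

Scalar multiplication is elementwise: (2R)[i][j] = 2 * R[i][j].
  (2R)[0][0] = 2 * (-1) = -2
  (2R)[0][1] = 2 * (4) = 8
  (2R)[1][0] = 2 * (-3) = -6
  (2R)[1][1] = 2 * (4) = 8
2R =
[       -2         8 ]
[       -6         8 ]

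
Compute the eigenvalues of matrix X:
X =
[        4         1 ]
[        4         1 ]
λ = 0, 5

Solve det(X - λI) = 0. For a 2×2 matrix the characteristic equation is λ² - (trace)λ + det = 0.
trace(X) = a + d = 4 + 1 = 5.
det(X) = a*d - b*c = (4)*(1) - (1)*(4) = 4 - 4 = 0.
Characteristic equation: λ² - (5)λ + (0) = 0.
Discriminant = (5)² - 4*(0) = 25 - 0 = 25.
λ = (5 ± √25) / 2 = (5 ± 5) / 2 = 0, 5.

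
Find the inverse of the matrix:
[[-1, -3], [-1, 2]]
[[-2/5, -3/5], [-1/5, 1/5]]

For [[a,b],[c,d]], inverse = (1/det)·[[d,-b],[-c,a]]
det = -1·2 - -3·-1 = -5
Inverse = (1/-5)·[[2, 3], [1, -1]]
        = [[-2/5, -3/5], [-1/5, 1/5]]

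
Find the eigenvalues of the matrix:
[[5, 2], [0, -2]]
λ = -2 and λ = 5

Characteristic equation: det(A - λI) = 0
λ² - (trace)λ + (det) = 0
λ² - (3)λ + (-10) = 0
λ² - 3λ - 10 = 0
Solving: λ = -2, 5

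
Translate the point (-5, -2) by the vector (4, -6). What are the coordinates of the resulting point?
(-1, -8)

Translation by (4, -6):
x' = -5 + 4 = -1
y' = -2 + -6 = -8
Homogeneous matrix: [[1, 0, 4], [0, 1, -6], [0, 0, 1]]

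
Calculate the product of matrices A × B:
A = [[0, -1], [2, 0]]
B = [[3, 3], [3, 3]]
[[-3, -3], [6, 6]]

Matrix multiplication:
C[0][0] = 0×3 + -1×3 = -3
C[0][1] = 0×3 + -1×3 = -3
C[1][0] = 2×3 + 0×3 = 6
C[1][1] = 2×3 + 0×3 = 6
Result: [[-3, -3], [6, 6]]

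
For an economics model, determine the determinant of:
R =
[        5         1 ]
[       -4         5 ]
det(R) = 29

For a 2×2 matrix [[a, b], [c, d]], det = a*d - b*c.
det(R) = (5)*(5) - (1)*(-4) = 25 + 4 = 29.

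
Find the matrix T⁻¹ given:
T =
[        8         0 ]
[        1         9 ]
det(T) = 72
T⁻¹ =
[      1/8         0 ]
[    -1/72       1/9 ]

For a 2×2 matrix T = [[a, b], [c, d]] with det(T) ≠ 0, T⁻¹ = (1/det(T)) * [[d, -b], [-c, a]].
det(T) = (8)*(9) - (0)*(1) = 72 - 0 = 72.
T⁻¹ = (1/72) * [[9, 0], [-1, 8]].
Dividing each entry by 72 and reducing:
T⁻¹ =
[      1/8         0 ]
[    -1/72       1/9 ]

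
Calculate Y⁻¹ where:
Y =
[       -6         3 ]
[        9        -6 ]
det(Y) = 9
Y⁻¹ =
[     -2/3      -1/3 ]
[       -1      -2/3 ]

For a 2×2 matrix Y = [[a, b], [c, d]] with det(Y) ≠ 0, Y⁻¹ = (1/det(Y)) * [[d, -b], [-c, a]].
det(Y) = (-6)*(-6) - (3)*(9) = 36 - 27 = 9.
Y⁻¹ = (1/9) * [[-6, -3], [-9, -6]].
Dividing each entry by 9 and reducing:
Y⁻¹ =
[     -2/3      -1/3 ]
[       -1      -2/3 ]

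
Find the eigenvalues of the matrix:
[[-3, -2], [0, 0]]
λ = -3 and λ = 0

Characteristic equation: det(A - λI) = 0
λ² - (trace)λ + (det) = 0
λ² - (-3)λ + (0) = 0
λ² + 3λ + 0 = 0
Solving: λ = -3, 0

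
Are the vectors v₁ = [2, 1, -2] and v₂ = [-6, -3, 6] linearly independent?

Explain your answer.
No, linearly dependent (v₂ = -3·v₁)

Check whether there is a scalar k with v₂ = k·v₁.
Comparing components, k = -3 satisfies -3·[2, 1, -2] = [-6, -3, 6].
Since v₂ is a scalar multiple of v₁, the two vectors are linearly dependent.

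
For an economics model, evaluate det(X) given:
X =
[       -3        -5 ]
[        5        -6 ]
det(X) = 43

For a 2×2 matrix [[a, b], [c, d]], det = a*d - b*c.
det(X) = (-3)*(-6) - (-5)*(5) = 18 + 25 = 43.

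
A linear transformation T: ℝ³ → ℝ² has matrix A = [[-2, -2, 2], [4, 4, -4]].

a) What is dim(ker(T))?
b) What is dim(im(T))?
dim(ker) = 2, dim(im) = 1

Observe that row 2 = -2 × row 1 (so the rows are linearly dependent).
Thus rank(A) = 1 (only one linearly independent row).
dim(im(T)) = rank(A) = 1.
By the rank-nullity theorem applied to T: ℝ³ → ℝ², rank(A) + nullity(A) = 3 (the domain dimension), so dim(ker(T)) = 3 - 1 = 2.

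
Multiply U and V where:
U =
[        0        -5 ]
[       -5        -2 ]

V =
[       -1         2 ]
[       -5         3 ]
UV =
[       25       -15 ]
[       15       -16 ]

Matrix multiplication: (UV)[i][j] = sum over k of U[i][k] * V[k][j].
  (UV)[0][0] = (0)*(-1) + (-5)*(-5) = 25
  (UV)[0][1] = (0)*(2) + (-5)*(3) = -15
  (UV)[1][0] = (-5)*(-1) + (-2)*(-5) = 15
  (UV)[1][1] = (-5)*(2) + (-2)*(3) = -16
UV =
[       25       -15 ]
[       15       -16 ]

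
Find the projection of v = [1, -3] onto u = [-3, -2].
[-9/13, -6/13]

The projection of v onto u is proj_u(v) = ((v·u) / (u·u)) · u.
v·u = (1)*(-3) + (-3)*(-2) = 3.
u·u = (-3)*(-3) + (-2)*(-2) = 13.
coefficient = 3 / 13 = 3/13.
proj_u(v) = 3/13 · [-3, -2] = [-9/13, -6/13].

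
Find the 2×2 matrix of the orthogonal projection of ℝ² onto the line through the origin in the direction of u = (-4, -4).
[[1/2, 1/2], [1/2, 1/2]]

The orthogonal projection onto the line spanned by a nonzero vector u = (a, b) has matrix P = (u uᵀ) / (uᵀ u) = (1/(a² + b²)) · [[a², ab], [ab, b²]].
Here u = (-4, -4), so a² + b² = 16 + 16 = 32.
P = (1/32) · [[16, 16], [16, 16]] = [[1/2, 1/2], [1/2, 1/2]].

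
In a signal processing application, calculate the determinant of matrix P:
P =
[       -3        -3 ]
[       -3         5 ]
det(P) = -24

For a 2×2 matrix [[a, b], [c, d]], det = a*d - b*c.
det(P) = (-3)*(5) - (-3)*(-3) = -15 - 9 = -24.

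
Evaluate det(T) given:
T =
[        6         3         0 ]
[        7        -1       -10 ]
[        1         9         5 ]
det(T) = 375

Expand along row 0 (cofactor expansion): det(T) = a*(e*i - f*h) - b*(d*i - f*g) + c*(d*h - e*g), where the 3×3 is [[a, b, c], [d, e, f], [g, h, i]].
Minor M_00 = (-1)*(5) - (-10)*(9) = -5 + 90 = 85.
Minor M_01 = (7)*(5) - (-10)*(1) = 35 + 10 = 45.
Minor M_02 = (7)*(9) - (-1)*(1) = 63 + 1 = 64.
det(T) = (6)*(85) - (3)*(45) + (0)*(64) = 510 - 135 + 0 = 375.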